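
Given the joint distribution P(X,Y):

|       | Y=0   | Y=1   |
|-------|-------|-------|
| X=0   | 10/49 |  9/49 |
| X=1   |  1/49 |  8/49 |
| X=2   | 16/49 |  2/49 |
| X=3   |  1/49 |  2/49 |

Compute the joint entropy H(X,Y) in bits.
2.4770 bits

H(X,Y) = -Σ_{x,y} P(x,y) log₂ P(x,y). Per-cell terms -P(x,y)·log₂P(x,y):
  X=0: 0.46791, 0.44904
  X=1: 0.11459, 0.42689
  X=2: 0.52725, 0.18836
  X=3: 0.11459, 0.18836
Sum of the 8 terms: H(X,Y) = 2.4770 bits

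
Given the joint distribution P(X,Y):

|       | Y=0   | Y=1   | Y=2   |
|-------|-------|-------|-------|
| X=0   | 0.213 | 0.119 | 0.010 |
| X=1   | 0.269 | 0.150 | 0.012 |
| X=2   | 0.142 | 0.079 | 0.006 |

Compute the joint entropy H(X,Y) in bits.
2.6373 bits

H(X,Y) = -Σ_{x,y} P(x,y) log₂ P(x,y). Per-cell terms -P(x,y)·log₂P(x,y):
  X=0: 0.475219, 0.365445, 0.066439
  X=1: 0.509573, 0.410545, 0.076570
  X=2: 0.399877, 0.289298, 0.044285
Sum of the 9 terms: H(X,Y) = 2.6373 bits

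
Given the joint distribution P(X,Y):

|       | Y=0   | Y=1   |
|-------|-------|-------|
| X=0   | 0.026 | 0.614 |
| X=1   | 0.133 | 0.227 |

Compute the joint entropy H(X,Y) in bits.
1.4417 bits

H(X,Y) = -Σ_{x,y} P(x,y) log₂ P(x,y). Per-cell terms -P(x,y)·log₂P(x,y):
  X=0: 0.1369, 0.4321
  X=1: 0.3871, 0.4856
Sum of the 4 terms: H(X,Y) = 1.4417 bits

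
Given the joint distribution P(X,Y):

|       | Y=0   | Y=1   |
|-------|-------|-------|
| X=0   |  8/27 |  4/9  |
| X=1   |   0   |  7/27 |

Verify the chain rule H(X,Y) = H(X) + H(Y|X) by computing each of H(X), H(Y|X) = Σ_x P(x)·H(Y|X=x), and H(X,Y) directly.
H(X) = 0.8256 bits, H(Y|X) = 0.7192 bits, H(X,Y) = 1.5448 bits

Marginal of X (row sums):
  P(X=0) = 8/27 + 4/9 = 20/27
  P(X=1) = 0 + 7/27 = 7/27
H(X) = -[(20/27)·log₂(20/27) + (7/27)·log₂(7/27)]
  = 0.3207107 + 0.5049159 = 0.8256 bits

H(Y|X) = Σ_x P(x)·H(Y|X=x):
  X=0: P(X=0) = 20/27, P(Y|X=0) = (2/5, 3/5) → H(Y|X=0) = 0.9709506
  X=1: P(X=1) = 7/27, P(Y|X=1) = (0, 1) → H(Y|X=1) = 0.0000000
H(Y|X) = (20/27)·0.9709506 + (7/27)·0.0000000 = 0.7192 bits

H(X,Y) = -Σ_{x,y} P(x,y) log₂ P(x,y). Per-cell terms -P(x,y)·log₂P(x,y):
  X=0: 0.5199667, 0.5199667
  X=1: 0.0000000, 0.5049159
  (cells with P = 0 contribute 0)
Sum of the 4 terms: H(X,Y) = 1.5448 bits

Chain rule check:
  H(X) + H(Y|X) = 0.8256 + 0.7192 = 1.5448 bits
  H(X,Y) = 1.5448 bits
✓ Chain rule verified.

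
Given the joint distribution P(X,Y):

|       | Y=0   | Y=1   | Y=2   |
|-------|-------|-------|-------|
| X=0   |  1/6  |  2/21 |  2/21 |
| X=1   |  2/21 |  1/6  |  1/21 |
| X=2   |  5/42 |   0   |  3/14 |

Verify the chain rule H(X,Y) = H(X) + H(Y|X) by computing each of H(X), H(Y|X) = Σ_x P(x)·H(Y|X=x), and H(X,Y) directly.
H(X) = 1.5825 bits, H(Y|X) = 1.2993 bits, H(X,Y) = 2.8818 bits

Marginal of X (row sums):
  P(X=0) = 1/6 + 2/21 + 2/21 = 5/14
  P(X=1) = 2/21 + 1/6 + 1/21 = 13/42
  P(X=2) = 5/42 + 0 + 3/14 = 1/3
H(X) = -[(5/14)·log₂(5/14) + (13/42)·log₂(13/42) + (1/3)·log₂(1/3)]
  = 0.5305 + 0.5237 + 0.5283 = 1.5825 bits

H(Y|X) = Σ_x P(x)·H(Y|X=x):
  X=0: P(X=0) = 5/14, P(Y|X=0) = (7/15, 4/15, 4/15) → H(Y|X=0) = 1.5301
  X=1: P(X=1) = 13/42, P(Y|X=1) = (4/13, 7/13, 2/13) → H(Y|X=1) = 1.4196
  X=2: P(X=2) = 1/3, P(Y|X=2) = (5/14, 0, 9/14) → H(Y|X=2) = 0.9403
H(Y|X) = (5/14)·1.5301 + (13/42)·1.4196 + (1/3)·0.9403 = 1.2993 bits

H(X,Y) = -Σ_{x,y} P(x,y) log₂ P(x,y). Per-cell terms -P(x,y)·log₂P(x,y):
  X=0: 0.4308, 0.3231, 0.3231
  X=1: 0.3231, 0.4308, 0.2092
  X=2: 0.3655, 0.0000, 0.4762
  (cells with P = 0 contribute 0)
Sum of the 9 terms: H(X,Y) = 2.8818 bits

Chain rule check:
  H(X) + H(Y|X) = 1.5825 + 1.2993 = 2.8818 bits
  H(X,Y) = 2.8818 bits
✓ Chain rule verified.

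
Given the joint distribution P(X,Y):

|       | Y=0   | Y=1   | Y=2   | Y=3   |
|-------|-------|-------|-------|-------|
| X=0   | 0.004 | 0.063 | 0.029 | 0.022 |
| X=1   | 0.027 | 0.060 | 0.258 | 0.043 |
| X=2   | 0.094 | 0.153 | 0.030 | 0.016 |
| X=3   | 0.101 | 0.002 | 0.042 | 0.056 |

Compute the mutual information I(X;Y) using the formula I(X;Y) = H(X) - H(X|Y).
0.4044 bits

I(X;Y) = H(X) - H(X|Y)

Marginal of X (row sums):
  P(X=0) = 0.004 + 0.063 + 0.029 + 0.022 = 0.118
  P(X=1) = 0.027 + 0.060 + 0.258 + 0.043 = 0.388
  P(X=2) = 0.094 + 0.153 + 0.030 + 0.016 = 0.293
  P(X=3) = 0.101 + 0.002 + 0.042 + 0.056 = 0.201
H(X) = -[0.118·log₂(0.118) + 0.388·log₂(0.388) + 0.293·log₂(0.293) + 0.201·log₂(0.201)]
  = 0.36381 + 0.52996 + 0.51891 + 0.46526 = 1.8779 bits

Marginal of Y (column sums):
  P(Y=0) = 0.004 + 0.027 + 0.094 + 0.101 = 0.226
  P(Y=1) = 0.063 + 0.060 + 0.153 + 0.002 = 0.278
  P(Y=2) = 0.029 + 0.258 + 0.030 + 0.042 = 0.359
  P(Y=3) = 0.022 + 0.043 + 0.016 + 0.056 = 0.137
H(X|Y) = Σ_y P(y)·H(X|Y=y):
  Y=0: P(Y=0) = 0.226, P(X|Y=0) = (2/113, 27/226, 47/113, 101/226) → H(X|Y=0) = 1.51490
  Y=1: P(Y=1) = 0.278, P(X|Y=1) = (63/278, 30/139, 153/278, 1/139) → H(X|Y=1) = 1.48814
  Y=2: P(Y=2) = 0.359, P(X|Y=2) = (29/359, 258/359, 30/359, 42/359) → H(X|Y=2) = 1.29714
  Y=3: P(Y=3) = 0.137, P(X|Y=3) = (22/137, 43/137, 16/137, 56/137) → H(X|Y=3) = 1.83782
H(X|Y) = 0.226·1.51490 + 0.278·1.48814 + 0.359·1.29714 + 0.137·1.83782 = 1.4735 bits

I(X;Y) = H(X) - H(X|Y) = 1.8779 - 1.4735 = 0.4044 bits

Cross-check via I(X;Y) = H(X) + H(Y) - H(X,Y): computing H(Y) from the column sums and H(X,Y) from the 16 cells in the same way gives H(Y) = 1.9218 bits and H(X,Y) = 3.3953 bits, so
I(X;Y) = 1.8779 + 1.9218 - 3.3953 = 0.4044 bits ✓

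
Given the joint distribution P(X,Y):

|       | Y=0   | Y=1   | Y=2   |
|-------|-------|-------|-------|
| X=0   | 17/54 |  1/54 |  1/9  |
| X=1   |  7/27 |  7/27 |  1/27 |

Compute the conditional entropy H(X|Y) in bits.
0.7885 bits

H(X|Y) = H(X,Y) - H(Y)

H(X,Y) = -Σ_{x,y} P(x,y) log₂ P(x,y). Per-cell terms -P(x,y)·log₂P(x,y):
  X=0: 0.5249300, 0.1065720, 0.3522139
  X=1: 0.5049159, 0.5049159, 0.1761069
Sum of the 6 terms: H(X,Y) = 2.169655 bits

Marginal of Y (column sums):
  P(Y=0) = 17/54 + 7/27 = 31/54
  P(Y=1) = 1/54 + 7/27 = 5/18
  P(Y=2) = 1/9 + 1/27 = 4/27
H(Y) = -[(31/54)·log₂(31/54) + (5/18)·log₂(5/18) + (4/27)·log₂(4/27)]
  = 0.4596561 + 0.5133325 + 0.4081315 = 1.381120 bits

H(X|Y) = H(X,Y) - H(Y) = 2.169655 - 1.381120 = 0.7885 bits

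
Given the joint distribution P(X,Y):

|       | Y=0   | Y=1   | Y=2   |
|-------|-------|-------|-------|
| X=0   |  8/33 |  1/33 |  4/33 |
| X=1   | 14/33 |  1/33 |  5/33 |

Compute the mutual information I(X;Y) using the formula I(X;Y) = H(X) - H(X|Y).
0.0060 bits

I(X;Y) = H(X) - H(X|Y)

Marginal of X (row sums):
  P(X=0) = 8/33 + 1/33 + 4/33 = 13/33
  P(X=1) = 14/33 + 1/33 + 5/33 = 20/33
H(X) = -[(13/33)·log₂(13/33) + (20/33)·log₂(20/33)]
  = 0.52944 + 0.43786 = 0.9673 bits

Marginal of Y (column sums):
  P(Y=0) = 8/33 + 14/33 = 2/3
  P(Y=1) = 1/33 + 1/33 = 2/33
  P(Y=2) = 4/33 + 5/33 = 3/11
H(X|Y) = Σ_y P(y)·H(X|Y=y):
  Y=0: P(Y=0) = 2/3, P(X|Y=0) = (4/11, 7/11) → H(X|Y=0) = 0.94566
  Y=1: P(Y=1) = 2/33, P(X|Y=1) = (1/2, 1/2) → H(X|Y=1) = 1.00000
  Y=2: P(Y=2) = 3/11, P(X|Y=2) = (4/9, 5/9) → H(X|Y=2) = 0.99108
H(X|Y) = (2/3)·0.94566 + (2/33)·1.00000 + (3/11)·0.99108 = 0.9613 bits

I(X;Y) = H(X) - H(X|Y) = 0.9673 - 0.9613 = 0.0060 bits

Cross-check via I(X;Y) = H(X) + H(Y) - H(X,Y): computing H(Y) from the column sums and H(X,Y) from the 6 cells in the same way gives H(Y) = 1.1463 bits and H(X,Y) = 2.1076 bits, so
I(X;Y) = 0.9673 + 1.1463 - 2.1076 = 0.0060 bits ✓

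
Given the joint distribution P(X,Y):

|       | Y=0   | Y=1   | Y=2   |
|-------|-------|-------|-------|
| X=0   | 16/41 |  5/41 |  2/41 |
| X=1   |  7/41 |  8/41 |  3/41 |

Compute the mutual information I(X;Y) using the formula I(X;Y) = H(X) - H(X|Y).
0.0687 bits

I(X;Y) = H(X) - H(X|Y)

Marginal of X (row sums):
  P(X=0) = 16/41 + 5/41 + 2/41 = 23/41
  P(X=1) = 7/41 + 8/41 + 3/41 = 18/41
H(X) = -[(23/41)·log₂(23/41) + (18/41)·log₂(18/41)]
  = 0.4678 + 0.5214 = 0.9892 bits

Marginal of Y (column sums):
  P(Y=0) = 16/41 + 7/41 = 23/41
  P(Y=1) = 5/41 + 8/41 = 13/41
  P(Y=2) = 2/41 + 3/41 = 5/41
H(X|Y) = Σ_y P(y)·H(X|Y=y):
  Y=0: P(Y=0) = 23/41, P(X|Y=0) = (16/23, 7/23) → H(X|Y=0) = 0.8865
  Y=1: P(Y=1) = 13/41, P(X|Y=1) = (5/13, 8/13) → H(X|Y=1) = 0.9612
  Y=2: P(Y=2) = 5/41, P(X|Y=2) = (2/5, 3/5) → H(X|Y=2) = 0.9710
H(X|Y) = (23/41)·0.8865 + (13/41)·0.9612 + (5/41)·0.9710 = 0.9205 bits

I(X;Y) = H(X) - H(X|Y) = 0.9892 - 0.9205 = 0.0687 bits

Cross-check via I(X;Y) = H(X) + H(Y) - H(X,Y): computing H(Y) from the column sums and H(X,Y) from the 6 cells in the same way gives H(Y) = 1.3635 bits and H(X,Y) = 2.2840 bits, so
I(X;Y) = 0.9892 + 1.3635 - 2.2840 = 0.0687 bits ✓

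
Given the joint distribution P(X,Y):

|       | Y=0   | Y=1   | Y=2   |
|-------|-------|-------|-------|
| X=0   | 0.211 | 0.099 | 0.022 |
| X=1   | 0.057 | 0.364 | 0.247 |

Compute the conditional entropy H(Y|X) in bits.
1.2727 bits

H(Y|X) = H(X,Y) - H(X)

H(X,Y) = -Σ_{x,y} P(x,y) log₂ P(x,y). Per-cell terms -P(x,y)·log₂P(x,y):
  X=0: 0.47363, 0.33031, 0.12114
  X=1: 0.23557, 0.53071, 0.49830
Sum of the 6 terms: H(X,Y) = 2.1897 bits

Marginal of X (row sums):
  P(X=0) = 0.211 + 0.099 + 0.022 = 0.332
  P(X=1) = 0.057 + 0.364 + 0.247 = 0.668
H(X) = -[0.332·log₂(0.332) + 0.668·log₂(0.668)]
  = 0.52813 + 0.38883 = 0.9170 bits

H(Y|X) = H(X,Y) - H(X) = 2.1897 - 0.9170 = 1.2727 bits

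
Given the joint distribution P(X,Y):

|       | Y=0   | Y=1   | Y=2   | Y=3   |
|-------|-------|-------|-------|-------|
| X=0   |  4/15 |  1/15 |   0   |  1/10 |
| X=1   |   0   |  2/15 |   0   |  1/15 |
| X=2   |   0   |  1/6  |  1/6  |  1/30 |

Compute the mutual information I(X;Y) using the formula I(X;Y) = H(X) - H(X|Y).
0.6779 bits

I(X;Y) = H(X) - H(X|Y)

Marginal of X (row sums):
  P(X=0) = 4/15 + 1/15 + 0 + 1/10 = 13/30
  P(X=1) = 0 + 2/15 + 0 + 1/15 = 1/5
  P(X=2) = 0 + 1/6 + 1/6 + 1/30 = 11/30
H(X) = -[(13/30)·log₂(13/30) + (1/5)·log₂(1/5) + (11/30)·log₂(11/30)]
  = 0.5227954 + 0.4643856 + 0.5307350 = 1.5179160 bits

Marginal of Y (column sums):
  P(Y=0) = 4/15 + 0 + 0 = 4/15
  P(Y=1) = 1/15 + 2/15 + 1/6 = 11/30
  P(Y=2) = 0 + 0 + 1/6 = 1/6
  P(Y=3) = 1/10 + 1/15 + 1/30 = 1/5
H(X|Y) = Σ_y P(y)·H(X|Y=y):
  Y=0: P(Y=0) = 4/15, P(X|Y=0) = (1, 0, 0) → H(X|Y=0) = 0.0000000
  Y=1: P(Y=1) = 11/30, P(X|Y=1) = (2/11, 4/11, 5/11) → H(X|Y=1) = 1.4949188
  Y=2: P(Y=2) = 1/6, P(X|Y=2) = (0, 0, 1) → H(X|Y=2) = 0.0000000
  Y=3: P(Y=3) = 1/5, P(X|Y=3) = (1/2, 1/3, 1/6) → H(X|Y=3) = 1.4591479
H(X|Y) = (4/15)·0.0000000 + (11/30)·1.4949188 + (1/6)·0.0000000 + (1/5)·1.4591479 = 0.8399665 bits

I(X;Y) = H(X) - H(X|Y) = 1.5179160 - 0.8399665 = 0.6779 bits

Cross-check via I(X;Y) = H(X) + H(Y) - H(X,Y): computing H(Y) from the column sums and H(X,Y) from the 12 cells in the same way gives H(Y) = 1.9344518 bits and H(X,Y) = 2.7744183 bits, so
I(X;Y) = 1.5179160 + 1.9344518 - 2.7744183 = 0.6779 bits ✓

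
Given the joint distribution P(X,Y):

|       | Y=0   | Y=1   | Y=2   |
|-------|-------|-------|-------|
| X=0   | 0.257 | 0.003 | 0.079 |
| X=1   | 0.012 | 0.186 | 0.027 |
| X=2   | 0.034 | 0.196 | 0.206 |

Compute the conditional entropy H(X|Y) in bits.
1.0066 bits

H(X|Y) = H(X,Y) - H(Y)

H(X,Y) = -Σ_{x,y} P(x,y) log₂ P(x,y). Per-cell terms -P(x,y)·log₂P(x,y):
  X=0: 0.50376, 0.02514, 0.28930
  X=1: 0.07657, 0.45135, 0.14069
  X=2: 0.16586, 0.46081, 0.46953
Sum of the 9 terms: H(X,Y) = 2.5830 bits

Marginal of Y (column sums):
  P(Y=0) = 0.257 + 0.012 + 0.034 = 0.303
  P(Y=1) = 0.003 + 0.186 + 0.196 = 0.385
  P(Y=2) = 0.079 + 0.027 + 0.206 = 0.312
H(Y) = -[0.303·log₂(0.303) + 0.385·log₂(0.385) + 0.312·log₂(0.312)]
  = 0.52195 + 0.53017 + 0.52428 = 1.5764 bits

H(X|Y) = H(X,Y) - H(Y) = 2.5830 - 1.5764 = 1.0066 bits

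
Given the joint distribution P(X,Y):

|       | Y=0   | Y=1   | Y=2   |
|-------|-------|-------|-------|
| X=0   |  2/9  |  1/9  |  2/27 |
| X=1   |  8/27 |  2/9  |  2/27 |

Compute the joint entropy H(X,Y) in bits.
2.3929 bits

H(X,Y) = -Σ_{x,y} P(x,y) log₂ P(x,y). Per-cell terms -P(x,y)·log₂P(x,y):
  X=0: 0.48221, 0.35221, 0.27814
  X=1: 0.51997, 0.48221, 0.27814
Sum of the 6 terms: H(X,Y) = 2.3929 bits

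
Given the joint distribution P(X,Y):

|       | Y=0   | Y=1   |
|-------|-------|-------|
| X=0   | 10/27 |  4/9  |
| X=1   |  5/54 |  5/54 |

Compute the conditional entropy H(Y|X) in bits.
0.9951 bits

H(Y|X) = H(X,Y) - H(X)

H(X,Y) = -Σ_{x,y} P(x,y) log₂ P(x,y). Per-cell terms -P(x,y)·log₂P(x,y):
  X=0: 0.53073, 0.51997
  X=1: 0.31787, 0.31787
Sum of the 4 terms: H(X,Y) = 1.6864 bits

Marginal of X (row sums):
  P(X=0) = 10/27 + 4/9 = 22/27
  P(X=1) = 5/54 + 5/54 = 5/27
H(X) = -[(22/27)·log₂(22/27) + (5/27)·log₂(5/27)]
  = 0.24074 + 0.45055 = 0.6913 bits

H(Y|X) = H(X,Y) - H(X) = 1.6864 - 0.6913 = 0.9951 bits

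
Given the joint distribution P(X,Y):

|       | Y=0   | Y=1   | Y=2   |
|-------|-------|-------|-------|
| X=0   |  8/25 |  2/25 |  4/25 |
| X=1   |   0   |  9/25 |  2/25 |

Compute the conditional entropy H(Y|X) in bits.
1.0731 bits

H(Y|X) = H(X,Y) - H(X)

H(X,Y) = -Σ_{x,y} P(x,y) log₂ P(x,y). Per-cell terms -P(x,y)·log₂P(x,y):
  X=0: 0.52603, 0.29151, 0.42302
  X=1: 0.00000, 0.53062, 0.29151
  (cells with P = 0 contribute 0)
Sum of the 6 terms: H(X,Y) = 2.0627 bits

Marginal of X (row sums):
  P(X=0) = 8/25 + 2/25 + 4/25 = 14/25
  P(X=1) = 0 + 9/25 + 2/25 = 11/25
H(X) = -[(14/25)·log₂(14/25) + (11/25)·log₂(11/25)]
  = 0.46844 + 0.52115 = 0.9896 bits

H(Y|X) = H(X,Y) - H(X) = 2.0627 - 0.9896 = 1.0731 bits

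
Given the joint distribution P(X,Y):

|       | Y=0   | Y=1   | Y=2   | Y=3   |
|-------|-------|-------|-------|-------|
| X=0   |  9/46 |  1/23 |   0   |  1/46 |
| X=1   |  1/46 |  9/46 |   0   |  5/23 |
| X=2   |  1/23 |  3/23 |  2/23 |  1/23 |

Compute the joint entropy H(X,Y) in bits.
2.9195 bits

H(X,Y) = -Σ_{x,y} P(x,y) log₂ P(x,y). Per-cell terms -P(x,y)·log₂P(x,y):
  X=0: 0.46049, 0.19668, 0.00000, 0.12008
  X=1: 0.12008, 0.46049, 0.00000, 0.47862
  X=2: 0.19668, 0.38330, 0.30640, 0.19668
  (cells with P = 0 contribute 0)
Sum of the 12 terms: H(X,Y) = 2.9195 bits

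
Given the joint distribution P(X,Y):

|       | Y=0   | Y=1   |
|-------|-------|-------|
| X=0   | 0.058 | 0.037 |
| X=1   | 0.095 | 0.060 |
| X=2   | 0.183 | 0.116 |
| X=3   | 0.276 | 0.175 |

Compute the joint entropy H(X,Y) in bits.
2.7419 bits

H(X,Y) = -Σ_{x,y} P(x,y) log₂ P(x,y). Per-cell terms -P(x,y)·log₂P(x,y):
  X=0: 0.23825, 0.17598
  X=1: 0.32261, 0.24353
  X=2: 0.44837, 0.36051
  X=3: 0.51260, 0.44005
Sum of the 8 terms: H(X,Y) = 2.7419 bits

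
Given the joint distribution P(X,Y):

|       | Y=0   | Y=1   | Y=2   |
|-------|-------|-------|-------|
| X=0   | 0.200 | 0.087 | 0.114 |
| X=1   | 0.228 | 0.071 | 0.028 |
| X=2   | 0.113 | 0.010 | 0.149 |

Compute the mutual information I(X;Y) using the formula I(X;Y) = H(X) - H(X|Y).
0.1361 bits

I(X;Y) = H(X) - H(X|Y)

Marginal of X (row sums):
  P(X=0) = 0.200 + 0.087 + 0.114 = 0.401
  P(X=1) = 0.228 + 0.071 + 0.028 = 0.327
  P(X=2) = 0.113 + 0.010 + 0.149 = 0.272
H(X) = -[0.401·log₂(0.401) + 0.327·log₂(0.327) + 0.272·log₂(0.272)]
  = 0.52865 + 0.52733 + 0.51090 = 1.56688 bits

Marginal of Y (column sums):
  P(Y=0) = 0.200 + 0.228 + 0.113 = 0.541
  P(Y=1) = 0.087 + 0.071 + 0.010 = 0.168
  P(Y=2) = 0.114 + 0.028 + 0.149 = 0.291
H(X|Y) = Σ_y P(y)·H(X|Y=y):
  Y=0: P(Y=0) = 0.541, P(X|Y=0) = (200/541, 228/541, 113/541) → H(X|Y=0) = 1.52801
  Y=1: P(Y=1) = 0.168, P(X|Y=1) = (29/56, 71/168, 5/84) → H(X|Y=1) = 1.25906
  Y=2: P(Y=2) = 0.291, P(X|Y=2) = (38/97, 28/291, 149/291) → H(X|Y=2) = 1.34910
H(X|Y) = 0.541·1.52801 + 0.168·1.25906 + 0.291·1.34910 = 1.43076 bits

I(X;Y) = H(X) - H(X|Y) = 1.56688 - 1.43076 = 0.1361 bits

Cross-check via I(X;Y) = H(X) + H(Y) - H(X,Y): computing H(Y) from the column sums and H(X,Y) from the 9 cells in the same way gives H(Y) = 1.43007 bits and H(X,Y) = 2.86083 bits, so
I(X;Y) = 1.56688 + 1.43007 - 2.86083 = 0.1361 bits ✓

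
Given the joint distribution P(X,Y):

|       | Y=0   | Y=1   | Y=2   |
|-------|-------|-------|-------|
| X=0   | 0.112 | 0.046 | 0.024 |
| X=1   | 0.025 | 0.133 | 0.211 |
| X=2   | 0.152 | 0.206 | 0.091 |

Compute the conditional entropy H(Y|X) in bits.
1.3815 bits

H(Y|X) = H(X,Y) - H(X)

H(X,Y) = -Σ_{x,y} P(x,y) log₂ P(x,y). Per-cell terms -P(x,y)·log₂P(x,y):
  X=0: 0.35374, 0.20434, 0.12914
  X=1: 0.13305, 0.38710, 0.47363
  X=2: 0.41311, 0.46953, 0.31468
Sum of the 9 terms: H(X,Y) = 2.8783 bits

Marginal of X (row sums):
  P(X=0) = 0.112 + 0.046 + 0.024 = 0.182
  P(X=1) = 0.025 + 0.133 + 0.211 = 0.369
  P(X=2) = 0.152 + 0.206 + 0.091 = 0.449
H(X) = -[0.182·log₂(0.182) + 0.369·log₂(0.369) + 0.449·log₂(0.449)]
  = 0.44735 + 0.53074 + 0.51869 = 1.4968 bits

H(Y|X) = H(X,Y) - H(X) = 2.8783 - 1.4968 = 1.3815 bits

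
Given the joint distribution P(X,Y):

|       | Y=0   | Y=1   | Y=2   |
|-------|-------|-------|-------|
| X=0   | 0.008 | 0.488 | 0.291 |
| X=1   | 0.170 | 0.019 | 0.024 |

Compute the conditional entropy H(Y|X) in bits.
1.0043 bits

H(Y|X) = H(X,Y) - H(X)

H(X,Y) = -Σ_{x,y} P(x,y) log₂ P(x,y). Per-cell terms -P(x,y)·log₂P(x,y):
  X=0: 0.05573, 0.50510, 0.51824
  X=1: 0.43459, 0.10864, 0.12914
Sum of the 6 terms: H(X,Y) = 1.75144 bits

Marginal of X (row sums):
  P(X=0) = 0.008 + 0.488 + 0.291 = 0.787
  P(X=1) = 0.170 + 0.019 + 0.024 = 0.213
H(X) = -[0.787·log₂(0.787) + 0.213·log₂(0.213)]
  = 0.27196 + 0.47522 = 0.74718 bits

H(Y|X) = H(X,Y) - H(X) = 1.75144 - 0.74718 = 1.0043 bits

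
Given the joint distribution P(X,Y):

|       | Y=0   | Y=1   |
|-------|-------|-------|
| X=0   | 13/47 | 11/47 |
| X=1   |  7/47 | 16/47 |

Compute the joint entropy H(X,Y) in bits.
1.9416 bits

H(X,Y) = -Σ_{x,y} P(x,y) log₂ P(x,y). Per-cell terms -P(x,y)·log₂P(x,y):
  X=0: 0.5128, 0.4904
  X=1: 0.4092, 0.5292
Sum of the 4 terms: H(X,Y) = 1.9416 bits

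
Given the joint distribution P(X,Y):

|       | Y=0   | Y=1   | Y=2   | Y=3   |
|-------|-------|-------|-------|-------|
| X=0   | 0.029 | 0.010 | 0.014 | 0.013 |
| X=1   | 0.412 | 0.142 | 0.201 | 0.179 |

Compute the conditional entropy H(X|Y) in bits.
0.3508 bits

H(X|Y) = H(X,Y) - H(Y)

H(X,Y) = -Σ_{x,y} P(x,y) log₂ P(x,y). Per-cell terms -P(x,y)·log₂P(x,y):
  X=0: 0.1481, 0.0664, 0.0862, 0.0814
  X=1: 0.5271, 0.3999, 0.4653, 0.4443
Sum of the 8 terms: H(X,Y) = 2.2187 bits

Marginal of Y (column sums):
  P(Y=0) = 0.029 + 0.412 = 0.441
  P(Y=1) = 0.010 + 0.142 = 0.152
  P(Y=2) = 0.014 + 0.201 = 0.215
  P(Y=3) = 0.013 + 0.179 = 0.192
H(Y) = -[0.441·log₂(0.441) + 0.152·log₂(0.152) + 0.215·log₂(0.215) + 0.192·log₂(0.192)]
  = 0.5209 + 0.4131 + 0.4768 + 0.4571 = 1.8679 bits

H(X|Y) = H(X,Y) - H(Y) = 2.2187 - 1.8679 = 0.3508 bits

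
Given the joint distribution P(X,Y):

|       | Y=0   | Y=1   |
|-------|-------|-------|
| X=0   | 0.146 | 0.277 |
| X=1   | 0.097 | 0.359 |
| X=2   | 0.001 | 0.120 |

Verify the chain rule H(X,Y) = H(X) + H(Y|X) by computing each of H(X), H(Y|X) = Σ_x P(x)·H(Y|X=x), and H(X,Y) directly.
H(X) = 1.4103 bits, H(Y|X) = 0.7421 bits, H(X,Y) = 2.1524 bits

Marginal of X (row sums):
  P(X=0) = 0.146 + 0.277 = 0.423
  P(X=1) = 0.097 + 0.359 = 0.456
  P(X=2) = 0.001 + 0.120 = 0.121
H(X) = -[0.423·log₂(0.423) + 0.456·log₂(0.456) + 0.121·log₂(0.121)]
  = 0.52506 + 0.51660 + 0.36868 = 1.4103 bits

H(Y|X) = Σ_x P(x)·H(Y|X=x):
  X=0: P(X=0) = 0.423, P(Y|X=0) = (146/423, 277/423) → H(Y|X=0) = 0.92967
  X=1: P(X=1) = 0.456, P(Y|X=1) = (97/456, 359/456) → H(Y|X=1) = 0.74665
  X=2: P(X=2) = 0.121, P(Y|X=2) = (1/121, 120/121) → H(Y|X=2) = 0.06905
H(Y|X) = 0.423·0.92967 + 0.456·0.74665 + 0.121·0.06905 = 0.7421 bits

H(X,Y) = -Σ_{x,y} P(x,y) log₂ P(x,y). Per-cell terms -P(x,y)·log₂P(x,y):
  X=0: 0.40529, 0.51302
  X=1: 0.32649, 0.53058
  X=2: 0.00997, 0.36707
Sum of the 6 terms: H(X,Y) = 2.1524 bits

Chain rule check:
  H(X) + H(Y|X) = 1.4103 + 0.7421 = 2.1524 bits
  H(X,Y) = 2.1524 bits
✓ Chain rule verified.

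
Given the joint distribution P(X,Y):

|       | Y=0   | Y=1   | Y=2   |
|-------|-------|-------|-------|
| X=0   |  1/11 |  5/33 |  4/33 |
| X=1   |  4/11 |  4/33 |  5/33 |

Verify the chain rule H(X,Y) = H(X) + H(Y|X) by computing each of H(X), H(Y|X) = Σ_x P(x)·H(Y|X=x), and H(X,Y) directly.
H(X) = 0.9457 bits, H(Y|X) = 1.4626 bits, H(X,Y) = 2.4082 bits

Marginal of X (row sums):
  P(X=0) = 1/11 + 5/33 + 4/33 = 4/11
  P(X=1) = 4/11 + 4/33 + 5/33 = 7/11
H(X) = -[(4/11)·log₂(4/11) + (7/11)·log₂(7/11)]
  = 0.5307 + 0.4150 = 0.9457 bits

H(Y|X) = Σ_x P(x)·H(Y|X=x):
  X=0: P(X=0) = 4/11, P(Y|X=0) = (1/4, 5/12, 1/3) → H(Y|X=0) = 1.5546
  X=1: P(X=1) = 7/11, P(Y|X=1) = (4/7, 4/21, 5/21) → H(Y|X=1) = 1.4100
H(Y|X) = (4/11)·1.5546 + (7/11)·1.4100 = 1.4626 bits

H(X,Y) = -Σ_{x,y} P(x,y) log₂ P(x,y). Per-cell terms -P(x,y)·log₂P(x,y):
  X=0: 0.3145, 0.4125, 0.3690
  X=1: 0.5307, 0.3690, 0.4125
Sum of the 6 terms: H(X,Y) = 2.4082 bits

Chain rule check:
  H(X) + H(Y|X) = 0.9457 + 1.4626 = 2.4083 bits
  H(X,Y) = 2.4082 bits
✓ Chain rule verified (Δ = 0.0001 is 4-dp rounding noise: each of the three values was rounded independently).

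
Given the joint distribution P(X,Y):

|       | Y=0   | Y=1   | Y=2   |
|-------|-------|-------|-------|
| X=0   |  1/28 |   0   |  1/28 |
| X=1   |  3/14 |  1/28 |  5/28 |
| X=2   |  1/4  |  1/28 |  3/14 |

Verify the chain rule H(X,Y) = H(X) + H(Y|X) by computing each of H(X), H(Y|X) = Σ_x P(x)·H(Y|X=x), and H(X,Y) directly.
H(X) = 1.2958 bits, H(Y|X) = 1.2872 bits, H(X,Y) = 2.5830 bits

Marginal of X (row sums):
  P(X=0) = 1/28 + 0 + 1/28 = 1/14
  P(X=1) = 3/14 + 1/28 + 5/28 = 3/7
  P(X=2) = 1/4 + 1/28 + 3/14 = 1/2
H(X) = -[(1/14)·log₂(1/14) + (3/7)·log₂(3/7) + (1/2)·log₂(1/2)]
  = 0.271954 + 0.523882 + 0.500000 = 1.2958 bits

H(Y|X) = Σ_x P(x)·H(Y|X=x):
  X=0: P(X=0) = 1/14, P(Y|X=0) = (1/2, 0, 1/2) → H(Y|X=0) = 1.000000
  X=1: P(X=1) = 3/7, P(Y|X=1) = (1/2, 1/12, 5/12) → H(Y|X=1) = 1.325011
  X=2: P(X=2) = 1/2, P(Y|X=2) = (1/2, 1/14, 3/7) → H(Y|X=2) = 1.295836
H(Y|X) = (1/14)·1.000000 + (3/7)·1.325011 + (1/2)·1.295836 = 1.2872 bits

H(X,Y) = -Σ_{x,y} P(x,y) log₂ P(x,y). Per-cell terms -P(x,y)·log₂P(x,y):
  X=0: 0.171691, 0.000000, 0.171691
  X=1: 0.476227, 0.171691, 0.443826
  X=2: 0.500000, 0.171691, 0.476227
  (cells with P = 0 contribute 0)
Sum of the 9 terms: H(X,Y) = 2.5830 bits

Chain rule check:
  H(X) + H(Y|X) = 1.2958 + 1.2872 = 2.5830 bits
  H(X,Y) = 2.5830 bits
✓ Chain rule verified.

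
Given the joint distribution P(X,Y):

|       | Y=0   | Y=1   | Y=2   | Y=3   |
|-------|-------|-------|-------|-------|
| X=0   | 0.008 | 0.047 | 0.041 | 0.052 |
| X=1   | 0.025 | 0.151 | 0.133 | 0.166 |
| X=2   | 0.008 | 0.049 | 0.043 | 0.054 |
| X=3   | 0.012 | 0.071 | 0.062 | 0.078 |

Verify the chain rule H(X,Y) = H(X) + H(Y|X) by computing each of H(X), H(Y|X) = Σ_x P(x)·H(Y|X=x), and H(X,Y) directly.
H(X) = 1.8165 bits, H(Y|X) = 1.7941 bits, H(X,Y) = 3.6106 bits

Marginal of X (row sums):
  P(X=0) = 0.008 + 0.047 + 0.041 + 0.052 = 0.148
  P(X=1) = 0.025 + 0.151 + 0.133 + 0.166 = 0.475
  P(X=2) = 0.008 + 0.049 + 0.043 + 0.054 = 0.154
  P(X=3) = 0.012 + 0.071 + 0.062 + 0.078 = 0.223
H(X) = -[0.148·log₂(0.148) + 0.475·log₂(0.475) + 0.154·log₂(0.154) + 0.223·log₂(0.223)]
  = 0.407937 + 0.510150 + 0.415646 + 0.482769 = 1.8165 bits

H(Y|X) = Σ_x P(x)·H(Y|X=x):
  X=0: P(X=0) = 0.148, P(Y|X=0) = (2/37, 47/148, 41/148, 13/37) → H(Y|X=0) = 1.796290
  X=1: P(X=1) = 0.475, P(Y|X=1) = (1/19, 151/475, 7/25, 166/475) → H(Y|X=1) = 1.793458
  X=2: P(X=2) = 0.154, P(Y|X=2) = (4/77, 7/22, 43/154, 27/77) → H(Y|X=2) = 1.791370
  X=3: P(X=3) = 0.223, P(Y|X=3) = (12/223, 71/223, 62/223, 78/223) → H(Y|X=3) = 1.796088
H(Y|X) = 0.148·1.796290 + 0.475·1.793458 + 0.154·1.791370 + 0.223·1.796088 = 1.7941 bits

H(X,Y) = -Σ_{x,y} P(x,y) log₂ P(x,y). Per-cell terms -P(x,y)·log₂P(x,y):
  X=0: 0.055726, 0.207326, 0.188938, 0.221798
  X=1: 0.133048, 0.411834, 0.387097, 0.430064
  X=2: 0.055726, 0.213203, 0.195199, 0.227388
  X=3: 0.076570, 0.270939, 0.248718, 0.287070
Sum of the 16 terms: H(X,Y) = 3.6106 bits

Chain rule check:
  H(X) + H(Y|X) = 1.8165 + 1.7941 = 3.6106 bits
  H(X,Y) = 3.6106 bits
✓ Chain rule verified.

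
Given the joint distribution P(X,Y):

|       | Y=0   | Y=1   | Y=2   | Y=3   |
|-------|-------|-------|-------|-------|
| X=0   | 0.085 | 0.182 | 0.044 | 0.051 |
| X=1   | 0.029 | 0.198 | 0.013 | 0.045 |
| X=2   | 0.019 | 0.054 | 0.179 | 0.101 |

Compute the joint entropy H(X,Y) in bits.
3.1748 bits

H(X,Y) = -Σ_{x,y} P(x,y) log₂ P(x,y). Per-cell terms -P(x,y)·log₂P(x,y):
  X=0: 0.3023, 0.4474, 0.1983, 0.2190
  X=1: 0.1481, 0.4626, 0.0814, 0.2013
  X=2: 0.1086, 0.2274, 0.4443, 0.3341
Sum of the 12 terms: H(X,Y) = 3.1748 bits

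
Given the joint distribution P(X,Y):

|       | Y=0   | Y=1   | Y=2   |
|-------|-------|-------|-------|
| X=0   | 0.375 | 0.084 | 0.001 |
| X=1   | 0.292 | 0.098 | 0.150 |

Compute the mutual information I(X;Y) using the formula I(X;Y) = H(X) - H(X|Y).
0.1459 bits

I(X;Y) = H(X) - H(X|Y)

Marginal of X (row sums):
  P(X=0) = 0.375 + 0.084 + 0.001 = 0.460
  P(X=1) = 0.292 + 0.098 + 0.150 = 0.540
H(X) = -[0.460·log₂(0.460) + 0.540·log₂(0.540)]
  = 0.515335 + 0.480043 = 0.995378 bits

Marginal of Y (column sums):
  P(Y=0) = 0.375 + 0.292 = 0.667
  P(Y=1) = 0.084 + 0.098 = 0.182
  P(Y=2) = 0.001 + 0.150 = 0.151
H(X|Y) = Σ_y P(y)·H(X|Y=y):
  Y=0: P(Y=0) = 0.667, P(X|Y=0) = (375/667, 292/667) → H(X|Y=0) = 0.988801
  Y=1: P(Y=1) = 0.182, P(X|Y=1) = (6/13, 7/13) → H(X|Y=1) = 0.995727
  Y=2: P(Y=2) = 0.151, P(X|Y=2) = (1/151, 150/151) → H(X|Y=2) = 0.057459
H(X|Y) = 0.667·0.988801 + 0.182·0.995727 + 0.151·0.057459 = 0.849429 bits

I(X;Y) = H(X) - H(X|Y) = 0.995378 - 0.849429 = 0.1459 bits

Cross-check via I(X;Y) = H(X) + H(Y) - H(X,Y): computing H(Y) from the column sums and H(X,Y) from the 6 cells in the same way gives H(Y) = 1.248877 bits and H(X,Y) = 2.098306 bits, so
I(X;Y) = 0.995378 + 1.248877 - 2.098306 = 0.1459 bits ✓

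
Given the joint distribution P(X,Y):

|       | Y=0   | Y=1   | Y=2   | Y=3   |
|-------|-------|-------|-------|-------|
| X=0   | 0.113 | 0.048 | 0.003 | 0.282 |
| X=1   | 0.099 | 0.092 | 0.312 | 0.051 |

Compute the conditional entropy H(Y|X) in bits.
1.5045 bits

H(Y|X) = H(X,Y) - H(X)

H(X,Y) = -Σ_{x,y} P(x,y) log₂ P(x,y). Per-cell terms -P(x,y)·log₂P(x,y):
  X=0: 0.35545, 0.21028, 0.02514, 0.51500
  X=1: 0.33031, 0.31668, 0.52428, 0.21896
Sum of the 8 terms: H(X,Y) = 2.4961 bits

Marginal of X (row sums):
  P(X=0) = 0.113 + 0.048 + 0.003 + 0.282 = 0.446
  P(X=1) = 0.099 + 0.092 + 0.312 + 0.051 = 0.554
H(X) = -[0.446·log₂(0.446) + 0.554·log₂(0.554)]
  = 0.51954 + 0.47203 = 0.9916 bits

H(Y|X) = H(X,Y) - H(X) = 2.4961 - 0.9916 = 1.5045 bits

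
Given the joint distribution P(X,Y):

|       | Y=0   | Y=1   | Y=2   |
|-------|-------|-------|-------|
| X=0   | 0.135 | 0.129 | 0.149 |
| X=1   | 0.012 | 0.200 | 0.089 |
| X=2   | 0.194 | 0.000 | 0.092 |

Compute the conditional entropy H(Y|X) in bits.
1.2429 bits

H(Y|X) = H(X,Y) - H(X)

H(X,Y) = -Σ_{x,y} P(x,y) log₂ P(x,y). Per-cell terms -P(x,y)·log₂P(x,y):
  X=0: 0.39001, 0.38114, 0.40925
  X=1: 0.07657, 0.46439, 0.31061
  X=2: 0.45898, 0.00000, 0.31668
  (cells with P = 0 contribute 0)
Sum of the 9 terms: H(X,Y) = 2.80763 bits

Marginal of X (row sums):
  P(X=0) = 0.135 + 0.129 + 0.149 = 0.413
  P(X=1) = 0.012 + 0.200 + 0.089 = 0.301
  P(X=2) = 0.194 + 0.000 + 0.092 = 0.286
H(X) = -[0.413·log₂(0.413) + 0.301·log₂(0.301) + 0.286·log₂(0.286)]
  = 0.52690 + 0.52138 + 0.51649 = 1.56477 bits

H(Y|X) = H(X,Y) - H(X) = 2.80763 - 1.56477 = 1.2429 bits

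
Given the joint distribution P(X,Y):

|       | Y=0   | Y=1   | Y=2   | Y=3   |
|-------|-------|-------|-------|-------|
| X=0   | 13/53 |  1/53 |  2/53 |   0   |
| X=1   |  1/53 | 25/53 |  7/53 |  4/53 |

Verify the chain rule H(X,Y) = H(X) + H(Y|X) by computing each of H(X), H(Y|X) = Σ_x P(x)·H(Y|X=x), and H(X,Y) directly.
H(X) = 0.8836 bits, H(Y|X) = 1.1867 bits, H(X,Y) = 2.0703 bits

Marginal of X (row sums):
  P(X=0) = 13/53 + 1/53 + 2/53 + 0 = 16/53
  P(X=1) = 1/53 + 25/53 + 7/53 + 4/53 = 37/53
H(X) = -[(16/53)·log₂(16/53) + (37/53)·log₂(37/53)]
  = 0.52164 + 0.36195 = 0.8836 bits

H(Y|X) = Σ_x P(x)·H(Y|X=x):
  X=0: P(X=0) = 16/53, P(Y|X=0) = (13/16, 1/16, 1/8, 0) → H(Y|X=0) = 0.86839
  X=1: P(X=1) = 37/53, P(Y|X=1) = (1/37, 25/37, 7/37, 4/37) → H(Y|X=1) = 1.32438
H(Y|X) = (16/53)·0.86839 + (37/53)·1.32438 = 1.1867 bits

H(X,Y) = -Σ_{x,y} P(x,y) log₂ P(x,y). Per-cell terms -P(x,y)·log₂P(x,y):
  X=0: 0.49731, 0.10807, 0.17841, 0.00000
  X=1: 0.10807, 0.51135, 0.38574, 0.28135
  (cells with P = 0 contribute 0)
Sum of the 8 terms: H(X,Y) = 2.0703 bits

Chain rule check:
  H(X) + H(Y|X) = 0.8836 + 1.1867 = 2.0703 bits
  H(X,Y) = 2.0703 bits
✓ Chain rule verified.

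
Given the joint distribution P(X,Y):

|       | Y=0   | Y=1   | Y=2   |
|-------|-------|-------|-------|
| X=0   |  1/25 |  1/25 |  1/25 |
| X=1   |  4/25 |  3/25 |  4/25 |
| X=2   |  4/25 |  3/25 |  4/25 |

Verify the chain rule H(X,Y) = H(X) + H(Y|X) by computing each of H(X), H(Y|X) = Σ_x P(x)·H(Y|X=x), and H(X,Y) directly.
H(X) = 1.4094 bits, H(Y|X) = 1.5741 bits, H(X,Y) = 2.9835 bits

Marginal of X (row sums):
  P(X=0) = 1/25 + 1/25 + 1/25 = 3/25
  P(X=1) = 4/25 + 3/25 + 4/25 = 11/25
  P(X=2) = 4/25 + 3/25 + 4/25 = 11/25
H(X) = -[(3/25)·log₂(3/25) + (11/25)·log₂(11/25) + (11/25)·log₂(11/25)]
  = 0.36707 + 0.52115 + 0.52115 = 1.4094 bits

H(Y|X) = Σ_x P(x)·H(Y|X=x):
  X=0: P(X=0) = 3/25, P(Y|X=0) = (1/3, 1/3, 1/3) → H(Y|X=0) = 1.58496
  X=1: P(X=1) = 11/25, P(Y|X=1) = (4/11, 3/11, 4/11) → H(Y|X=1) = 1.57262
  X=2: P(X=2) = 11/25, P(Y|X=2) = (4/11, 3/11, 4/11) → H(Y|X=2) = 1.57262
H(Y|X) = (3/25)·1.58496 + (11/25)·1.57262 + (11/25)·1.57262 = 1.5741 bits

H(X,Y) = -Σ_{x,y} P(x,y) log₂ P(x,y). Per-cell terms -P(x,y)·log₂P(x,y):
  X=0: 0.18575, 0.18575, 0.18575
  X=1: 0.42302, 0.36707, 0.42302
  X=2: 0.42302, 0.36707, 0.42302
Sum of the 9 terms: H(X,Y) = 2.9835 bits

Chain rule check:
  H(X) + H(Y|X) = 1.4094 + 1.5741 = 2.9835 bits
  H(X,Y) = 2.9835 bits
✓ Chain rule verified.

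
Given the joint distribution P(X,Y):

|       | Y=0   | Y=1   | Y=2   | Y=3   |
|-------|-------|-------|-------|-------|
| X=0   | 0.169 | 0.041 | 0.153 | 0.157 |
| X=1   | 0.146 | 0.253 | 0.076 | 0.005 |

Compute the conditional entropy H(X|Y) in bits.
0.7273 bits

H(X|Y) = H(X,Y) - H(Y)

H(X,Y) = -Σ_{x,y} P(x,y) log₂ P(x,y). Per-cell terms -P(x,y)·log₂P(x,y):
  X=0: 0.4335, 0.1889, 0.4144, 0.4194
  X=1: 0.4053, 0.5016, 0.2826, 0.0382
Sum of the 8 terms: H(X,Y) = 2.6839 bits

Marginal of Y (column sums):
  P(Y=0) = 0.169 + 0.146 = 0.315
  P(Y=1) = 0.041 + 0.253 = 0.294
  P(Y=2) = 0.153 + 0.076 = 0.229
  P(Y=3) = 0.157 + 0.005 = 0.162
H(Y) = -[0.315·log₂(0.315) + 0.294·log₂(0.294) + 0.229·log₂(0.229) + 0.162·log₂(0.162)]
  = 0.5250 + 0.5192 + 0.4870 + 0.4254 = 1.9566 bits

H(X|Y) = H(X,Y) - H(Y) = 2.6839 - 1.9566 = 0.7273 bits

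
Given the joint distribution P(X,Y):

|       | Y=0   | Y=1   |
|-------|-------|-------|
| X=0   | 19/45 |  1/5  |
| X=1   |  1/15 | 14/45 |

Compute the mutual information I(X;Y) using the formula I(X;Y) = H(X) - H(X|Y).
0.1820 bits

I(X;Y) = H(X) - H(X|Y)

Marginal of X (row sums):
  P(X=0) = 19/45 + 1/5 = 28/45
  P(X=1) = 1/15 + 14/45 = 17/45
H(X) = -[(28/45)·log₂(28/45) + (17/45)·log₂(17/45)]
  = 0.42591 + 0.53055 = 0.9565 bits

Marginal of Y (column sums):
  P(Y=0) = 19/45 + 1/15 = 22/45
  P(Y=1) = 1/5 + 14/45 = 23/45
H(X|Y) = Σ_y P(y)·H(X|Y=y):
  Y=0: P(Y=0) = 22/45, P(X|Y=0) = (19/22, 3/22) → H(X|Y=0) = 0.57464
  Y=1: P(Y=1) = 23/45, P(X|Y=1) = (9/23, 14/23) → H(X|Y=1) = 0.96564
H(X|Y) = (22/45)·0.57464 + (23/45)·0.96564 = 0.7745 bits

I(X;Y) = H(X) - H(X|Y) = 0.9565 - 0.7745 = 0.1820 bits

Cross-check via I(X;Y) = H(X) + H(Y) - H(X,Y): computing H(Y) from the column sums and H(X,Y) from the 4 cells in the same way gives H(Y) = 0.9996 bits and H(X,Y) = 1.7741 bits, so
I(X;Y) = 0.9565 + 0.9996 - 1.7741 = 0.1820 bits ✓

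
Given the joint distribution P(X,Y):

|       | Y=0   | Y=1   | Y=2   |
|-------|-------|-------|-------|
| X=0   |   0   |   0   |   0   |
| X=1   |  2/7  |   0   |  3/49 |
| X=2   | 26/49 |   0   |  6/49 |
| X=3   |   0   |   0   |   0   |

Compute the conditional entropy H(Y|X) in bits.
0.6879 bits

H(Y|X) = H(X,Y) - H(X)

H(X,Y) = -Σ_{x,y} P(x,y) log₂ P(x,y). Per-cell terms -P(x,y)·log₂P(x,y):
  X=0: 0.0000, 0.0000, 0.0000
  X=1: 0.5164, 0.0000, 0.2467
  X=2: 0.4851, 0.0000, 0.3710
  X=3: 0.0000, 0.0000, 0.0000
  (cells with P = 0 contribute 0)
Sum of the 12 terms: H(X,Y) = 1.6192 bits

Marginal of X (row sums):
  P(X=0) = 0 + 0 + 0 = 0
  P(X=1) = 2/7 + 0 + 3/49 = 17/49
  P(X=2) = 26/49 + 0 + 6/49 = 32/49
  P(X=3) = 0 + 0 + 0 = 0
H(X) = -[(17/49)·log₂(17/49) + (32/49)·log₂(32/49)]   (outcomes with P = 0 contribute 0)
  = 0.5299 + 0.4014 = 0.9313 bits

H(Y|X) = H(X,Y) - H(X) = 1.6192 - 0.9313 = 0.6879 bits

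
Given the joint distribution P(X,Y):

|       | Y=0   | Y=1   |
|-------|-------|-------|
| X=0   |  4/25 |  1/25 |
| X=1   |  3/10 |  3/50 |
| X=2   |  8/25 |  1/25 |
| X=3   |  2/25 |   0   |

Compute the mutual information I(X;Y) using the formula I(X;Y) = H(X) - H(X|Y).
0.0247 bits

I(X;Y) = H(X) - H(X|Y)

Marginal of X (row sums):
  P(X=0) = 4/25 + 1/25 = 1/5
  P(X=1) = 3/10 + 3/50 = 9/25
  P(X=2) = 8/25 + 1/25 = 9/25
  P(X=3) = 2/25 + 0 = 2/25
H(X) = -[(1/5)·log₂(1/5) + (9/25)·log₂(9/25) + (9/25)·log₂(9/25) + (2/25)·log₂(2/25)]
  = 0.464386 + 0.530615 + 0.530615 + 0.291508 = 1.81712 bits

Marginal of Y (column sums):
  P(Y=0) = 4/25 + 3/10 + 8/25 + 2/25 = 43/50
  P(Y=1) = 1/25 + 3/50 + 1/25 + 0 = 7/50
H(X|Y) = Σ_y P(y)·H(X|Y=y):
  Y=0: P(Y=0) = 43/50, P(X|Y=0) = (8/43, 15/43, 16/43, 4/43) → H(X|Y=0) = 1.830838
  Y=1: P(Y=1) = 7/50, P(X|Y=1) = (2/7, 3/7, 2/7, 0) → H(X|Y=1) = 1.556657
H(X|Y) = (43/50)·1.830838 + (7/50)·1.556657 = 1.79245 bits

I(X;Y) = H(X) - H(X|Y) = 1.81712 - 1.79245 = 0.0247 bits

Cross-check via I(X;Y) = H(X) + H(Y) - H(X,Y): computing H(Y) from the column sums and H(X,Y) from the 8 cells in the same way gives H(Y) = 0.58424 bits and H(X,Y) = 2.37669 bits, so
I(X;Y) = 1.81712 + 0.58424 - 2.37669 = 0.0247 bits ✓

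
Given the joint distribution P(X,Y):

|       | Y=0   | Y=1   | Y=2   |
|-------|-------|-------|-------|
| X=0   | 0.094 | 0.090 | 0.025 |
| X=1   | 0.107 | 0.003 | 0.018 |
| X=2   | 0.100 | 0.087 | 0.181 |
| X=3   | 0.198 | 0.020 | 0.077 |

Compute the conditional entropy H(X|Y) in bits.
1.6999 bits

H(X|Y) = H(X,Y) - H(Y)

H(X,Y) = -Σ_{x,y} P(x,y) log₂ P(x,y). Per-cell terms -P(x,y)·log₂P(x,y):
  X=0: 0.320652, 0.312654, 0.133048
  X=1: 0.345002, 0.025142, 0.104325
  X=2: 0.332193, 0.306487, 0.446335
  X=3: 0.462613, 0.112877, 0.284823
Sum of the 12 terms: H(X,Y) = 3.18615 bits

Marginal of Y (column sums):
  P(Y=0) = 0.094 + 0.107 + 0.100 + 0.198 = 0.499
  P(Y=1) = 0.090 + 0.003 + 0.087 + 0.020 = 0.200
  P(Y=2) = 0.025 + 0.018 + 0.181 + 0.077 = 0.301
H(Y) = -[0.499·log₂(0.499) + 0.200·log₂(0.200) + 0.301·log₂(0.301)]
  = 0.500441 + 0.464386 + 0.521382 = 1.48621 bits

H(X|Y) = H(X,Y) - H(Y) = 3.18615 - 1.48621 = 1.6999 bits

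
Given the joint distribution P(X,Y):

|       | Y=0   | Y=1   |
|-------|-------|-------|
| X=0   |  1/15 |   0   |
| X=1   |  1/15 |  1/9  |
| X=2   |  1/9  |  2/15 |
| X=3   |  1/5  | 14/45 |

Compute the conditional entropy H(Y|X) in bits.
0.9062 bits

H(Y|X) = H(X,Y) - H(X)

H(X,Y) = -Σ_{x,y} P(x,y) log₂ P(x,y). Per-cell terms -P(x,y)·log₂P(x,y):
  X=0: 0.26046, 0.00000
  X=1: 0.26046, 0.35221
  X=2: 0.35221, 0.38759
  X=3: 0.46439, 0.52407
  (cells with P = 0 contribute 0)
Sum of the 8 terms: H(X,Y) = 2.6014 bits

Marginal of X (row sums):
  P(X=0) = 1/15 + 0 = 1/15
  P(X=1) = 1/15 + 1/9 = 8/45
  P(X=2) = 1/9 + 2/15 = 11/45
  P(X=3) = 1/5 + 14/45 = 23/45
H(X) = -[(1/15)·log₂(1/15) + (8/45)·log₂(8/45) + (11/45)·log₂(11/45) + (23/45)·log₂(23/45)]
  = 0.26046 + 0.44300 + 0.49681 + 0.49490 = 1.6952 bits

H(Y|X) = H(X,Y) - H(X) = 2.6014 - 1.6952 = 0.9062 bits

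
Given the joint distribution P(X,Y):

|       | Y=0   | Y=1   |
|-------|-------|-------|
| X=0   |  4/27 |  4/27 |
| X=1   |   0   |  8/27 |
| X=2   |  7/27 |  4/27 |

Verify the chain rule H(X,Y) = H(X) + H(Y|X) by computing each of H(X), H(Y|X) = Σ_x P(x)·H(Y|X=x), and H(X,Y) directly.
H(X) = 1.5677 bits, H(Y|X) = 0.6816 bits, H(X,Y) = 2.2493 bits

Marginal of X (row sums):
  P(X=0) = 4/27 + 4/27 = 8/27
  P(X=1) = 0 + 8/27 = 8/27
  P(X=2) = 7/27 + 4/27 = 11/27
H(X) = -[(8/27)·log₂(8/27) + (8/27)·log₂(8/27) + (11/27)·log₂(11/27)]
  = 0.51997 + 0.51997 + 0.52778 = 1.5677 bits

H(Y|X) = Σ_x P(x)·H(Y|X=x):
  X=0: P(X=0) = 8/27, P(Y|X=0) = (1/2, 1/2) → H(Y|X=0) = 1.00000
  X=1: P(X=1) = 8/27, P(Y|X=1) = (0, 1) → H(Y|X=1) = 0.00000
  X=2: P(X=2) = 11/27, P(Y|X=2) = (7/11, 4/11) → H(Y|X=2) = 0.94566
H(Y|X) = (8/27)·1.00000 + (8/27)·0.00000 + (11/27)·0.94566 = 0.6816 bits

H(X,Y) = -Σ_{x,y} P(x,y) log₂ P(x,y). Per-cell terms -P(x,y)·log₂P(x,y):
  X=0: 0.40813, 0.40813
  X=1: 0.00000, 0.51997
  X=2: 0.50492, 0.40813
  (cells with P = 0 contribute 0)
Sum of the 6 terms: H(X,Y) = 2.2493 bits

Chain rule check:
  H(X) + H(Y|X) = 1.5677 + 0.6816 = 2.2493 bits
  H(X,Y) = 2.2493 bits
✓ Chain rule verified.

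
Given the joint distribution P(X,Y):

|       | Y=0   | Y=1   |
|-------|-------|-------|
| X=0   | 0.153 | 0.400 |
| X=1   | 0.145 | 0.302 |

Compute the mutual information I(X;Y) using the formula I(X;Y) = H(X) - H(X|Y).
0.0019 bits

I(X;Y) = H(X) - H(X|Y)

Marginal of X (row sums):
  P(X=0) = 0.153 + 0.400 = 0.553
  P(X=1) = 0.145 + 0.302 = 0.447
H(X) = -[0.553·log₂(0.553) + 0.447·log₂(0.447)]
  = 0.472621 + 0.519259 = 0.99188 bits

Marginal of Y (column sums):
  P(Y=0) = 0.153 + 0.145 = 0.298
  P(Y=1) = 0.400 + 0.302 = 0.702
H(X|Y) = Σ_y P(y)·H(X|Y=y):
  Y=0: P(Y=0) = 0.298, P(X|Y=0) = (153/298, 145/298) → H(X|Y=0) = 0.999480
  Y=1: P(Y=1) = 0.702, P(X|Y=1) = (200/351, 151/351) → H(X|Y=1) = 0.985896
H(X|Y) = 0.298·0.999480 + 0.702·0.985896 = 0.98994 bits

I(X;Y) = H(X) - H(X|Y) = 0.99188 - 0.98994 = 0.0019 bits

Cross-check via I(X;Y) = H(X) + H(Y) - H(X,Y): computing H(Y) from the column sums and H(X,Y) from the 4 cells in the same way gives H(Y) = 0.87883 bits and H(X,Y) = 1.86878 bits, so
I(X;Y) = 0.99188 + 0.87883 - 1.86878 = 0.0019 bits ✓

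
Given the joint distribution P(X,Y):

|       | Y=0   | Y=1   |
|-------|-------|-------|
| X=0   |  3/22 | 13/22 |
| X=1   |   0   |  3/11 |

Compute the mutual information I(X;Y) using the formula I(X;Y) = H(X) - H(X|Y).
0.0683 bits

I(X;Y) = H(X) - H(X|Y)

Marginal of X (row sums):
  P(X=0) = 3/22 + 13/22 = 8/11
  P(X=1) = 0 + 3/11 = 3/11
H(X) = -[(8/11)·log₂(8/11) + (3/11)·log₂(3/11)]
  = 0.33413 + 0.51122 = 0.84535 bits

Marginal of Y (column sums):
  P(Y=0) = 3/22 + 0 = 3/22
  P(Y=1) = 13/22 + 3/11 = 19/22
H(X|Y) = Σ_y P(y)·H(X|Y=y):
  Y=0: P(Y=0) = 3/22, P(X|Y=0) = (1, 0) → H(X|Y=0) = 0.00000
  Y=1: P(Y=1) = 19/22, P(X|Y=1) = (13/19, 6/19) → H(X|Y=1) = 0.89974
H(X|Y) = (3/22)·0.00000 + (19/22)·0.89974 = 0.77705 bits

I(X;Y) = H(X) - H(X|Y) = 0.84535 - 0.77705 = 0.0683 bits

Cross-check via I(X;Y) = H(X) + H(Y) - H(X,Y): computing H(Y) from the column sums and H(X,Y) from the 4 cells in the same way gives H(Y) = 0.57464 bits and H(X,Y) = 1.35169 bits, so
I(X;Y) = 0.84535 + 0.57464 - 1.35169 = 0.0683 bits ✓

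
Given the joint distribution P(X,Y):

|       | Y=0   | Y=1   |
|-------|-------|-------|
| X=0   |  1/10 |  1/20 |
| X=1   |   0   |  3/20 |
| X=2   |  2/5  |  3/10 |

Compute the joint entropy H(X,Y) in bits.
2.0087 bits

H(X,Y) = -Σ_{x,y} P(x,y) log₂ P(x,y). Per-cell terms -P(x,y)·log₂P(x,y):
  X=0: 0.3322, 0.2161
  X=1: 0.0000, 0.4105
  X=2: 0.5288, 0.5211
  (cells with P = 0 contribute 0)
Sum of the 6 terms: H(X,Y) = 2.0087 bits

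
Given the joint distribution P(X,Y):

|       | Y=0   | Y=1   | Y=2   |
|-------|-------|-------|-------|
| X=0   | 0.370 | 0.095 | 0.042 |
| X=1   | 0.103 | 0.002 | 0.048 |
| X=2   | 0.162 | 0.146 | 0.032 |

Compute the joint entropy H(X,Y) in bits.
2.6010 bits

H(X,Y) = -Σ_{x,y} P(x,y) log₂ P(x,y). Per-cell terms -P(x,y)·log₂P(x,y):
  X=0: 0.5307, 0.3226, 0.1921
  X=1: 0.3378, 0.0179, 0.2103
  X=2: 0.4254, 0.4053, 0.1589
Sum of the 9 terms: H(X,Y) = 2.6010 bits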